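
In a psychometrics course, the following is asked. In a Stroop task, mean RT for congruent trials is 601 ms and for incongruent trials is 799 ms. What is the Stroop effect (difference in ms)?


Stroop effect = RT(incongruent) - RT(congruent)
= 799 - 601
= 198 ms


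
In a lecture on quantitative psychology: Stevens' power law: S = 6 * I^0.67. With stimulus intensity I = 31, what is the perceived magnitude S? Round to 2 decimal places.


S = 6 * 31^0.67
31^0.67 = 9.9819
S = 6 * 9.9819
= 59.89


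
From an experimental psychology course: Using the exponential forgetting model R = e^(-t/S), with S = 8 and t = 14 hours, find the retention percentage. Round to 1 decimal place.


R = e^(-t/S)
-t/S = -14/8 = -1.75
R = e^(-1.75) = 0.173774
Percentage = 0.173774 * 100
= 17.4


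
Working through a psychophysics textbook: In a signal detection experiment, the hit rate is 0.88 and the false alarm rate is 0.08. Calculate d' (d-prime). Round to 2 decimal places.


d' = z(HR) - z(FAR)
z(0.88) = 1.175
z(0.08) = -1.4051
d' = 1.175 - -1.4051
= 2.58


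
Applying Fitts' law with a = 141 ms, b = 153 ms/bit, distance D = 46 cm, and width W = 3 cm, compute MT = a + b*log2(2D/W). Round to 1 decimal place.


MT = 141 + 153 * log2(2*46/3)
2D/W = 30.666667
log2(30.666667) = 4.9386
MT = 141 + 153 * 4.9386
= 896.6 ms


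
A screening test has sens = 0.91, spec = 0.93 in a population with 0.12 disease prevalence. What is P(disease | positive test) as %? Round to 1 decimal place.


PPV = (sens * prev) / (sens * prev + (1-spec) * (1-prev))
Numerator = 0.91 * 0.12 = 0.1092
P(positive and no disease) = (1 - spec) * (1 - prev) = (1 - 0.93) * (1 - 0.12) = 0.0616
Denominator = 0.1092 + 0.0616 = 0.1708
PPV = 0.1092 / 0.1708 = 0.639344
As percentage = 63.9


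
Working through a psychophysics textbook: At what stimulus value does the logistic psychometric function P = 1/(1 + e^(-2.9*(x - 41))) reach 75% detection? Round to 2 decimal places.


At P = 0.75: 0.75 = 1/(1 + e^(-k*(x-x0)))
Solving: e^(-k*(x-x0)) = 1/3
x = x0 + ln(3)/k
ln(3) = 1.0986
x = 41 + 1.0986/2.9
= 41 + 0.3788
= 41.38


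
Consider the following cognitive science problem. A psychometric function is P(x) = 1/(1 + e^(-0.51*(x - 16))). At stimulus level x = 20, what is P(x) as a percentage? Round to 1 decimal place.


P(x) = 1/(1 + e^(-0.51*(20 - 16)))
Exponent = -0.51 * 4 = -2.04
e^(-2.04) = 0.130029
P = 1/(1 + 0.130029) = 0.884933
Percentage = 88.5


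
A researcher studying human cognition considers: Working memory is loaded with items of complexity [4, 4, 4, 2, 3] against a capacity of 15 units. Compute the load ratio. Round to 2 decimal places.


Total complexity = 4 + 4 + 4 + 2 + 3 = 17
Load = total / capacity = 17 / 15
= 1.13


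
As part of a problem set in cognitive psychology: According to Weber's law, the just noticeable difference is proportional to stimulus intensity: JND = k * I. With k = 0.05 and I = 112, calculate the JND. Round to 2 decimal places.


JND = k * I
JND = 0.05 * 112
= 5.60


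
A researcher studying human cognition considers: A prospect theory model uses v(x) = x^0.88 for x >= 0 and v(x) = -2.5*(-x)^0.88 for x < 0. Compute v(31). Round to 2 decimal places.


Since x = 31 >= 0, use v(x) = x^0.88
31^0.88 = 20.5304
v(31) = 20.53


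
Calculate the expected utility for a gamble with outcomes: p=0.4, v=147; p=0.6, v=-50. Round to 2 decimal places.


EU = sum(p_i * v_i)
0.4 * 147 = 58.8
0.6 * -50 = -30.0
EU = 58.8 + -30.0
= 28.80


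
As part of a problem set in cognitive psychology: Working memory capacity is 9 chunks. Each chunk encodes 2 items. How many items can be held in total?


Total items = chunks * items_per_chunk
= 9 * 2
= 18


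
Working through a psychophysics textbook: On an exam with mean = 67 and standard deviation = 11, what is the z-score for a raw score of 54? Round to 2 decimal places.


z = (X - mu) / sigma
= (54 - 67) / 11
= -13 / 11
= -1.18


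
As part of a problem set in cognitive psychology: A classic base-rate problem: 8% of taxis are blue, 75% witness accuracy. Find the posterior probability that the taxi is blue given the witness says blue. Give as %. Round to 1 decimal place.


P(blue | says blue) = P(says blue | blue)*P(blue) / [P(says blue | blue)*P(blue) + P(says blue | not blue)*P(not blue)]
Numerator = 0.75 * 0.08 = 0.06
False identification = 0.25 * 0.92 = 0.23
P = 0.06 / (0.06 + 0.23)
= 0.06 / 0.29
As percentage = 20.7


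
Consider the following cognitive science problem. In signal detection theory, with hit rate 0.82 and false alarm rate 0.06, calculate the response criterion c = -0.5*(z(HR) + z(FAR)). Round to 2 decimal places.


c = -0.5 * (z(HR) + z(FAR))
z(0.82) = 0.9154
z(0.06) = -1.5548
c = -0.5 * (0.9154 + -1.5548)
= -0.5 * -0.6394
= 0.32


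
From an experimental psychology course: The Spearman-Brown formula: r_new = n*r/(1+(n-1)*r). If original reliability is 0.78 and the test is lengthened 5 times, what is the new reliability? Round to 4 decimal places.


r_new = n*r / (1 + (n-1)*r)
Numerator = 5 * 0.78 = 3.9
Denominator = 1 + 4 * 0.78 = 4.12
r_new = 3.9 / 4.12
= 0.9466


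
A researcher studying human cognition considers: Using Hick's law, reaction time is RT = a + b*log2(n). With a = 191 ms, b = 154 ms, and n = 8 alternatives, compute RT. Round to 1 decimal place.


RT = 191 + 154 * log2(8)
log2(8) = 3.0
RT = 191 + 154 * 3.0
= 191 + 462.0
= 653.0 ms


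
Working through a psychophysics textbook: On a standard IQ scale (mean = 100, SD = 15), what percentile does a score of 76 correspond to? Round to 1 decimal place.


z = (IQ - mean) / SD
z = (76 - 100) / 15 = -1.6
Percentile = Phi(-1.6) * 100
Phi(-1.6) = 0.054799
= 5.5


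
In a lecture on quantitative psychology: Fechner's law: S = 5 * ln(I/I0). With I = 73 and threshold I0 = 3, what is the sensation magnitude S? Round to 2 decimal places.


S = 5 * ln(73/3)
I/I0 = 24.333333
ln(24.333333) = 3.1918
S = 5 * 3.1918
= 15.96


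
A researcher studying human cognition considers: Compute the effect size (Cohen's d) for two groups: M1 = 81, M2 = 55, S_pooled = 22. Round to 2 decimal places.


Cohen's d = (M1 - M2) / S_pooled
= (81 - 55) / 22
= 26 / 22
= 1.18


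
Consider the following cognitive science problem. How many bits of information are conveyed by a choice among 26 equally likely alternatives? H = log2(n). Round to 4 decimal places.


H = log2(n)
H = log2(26)
= 4.7004


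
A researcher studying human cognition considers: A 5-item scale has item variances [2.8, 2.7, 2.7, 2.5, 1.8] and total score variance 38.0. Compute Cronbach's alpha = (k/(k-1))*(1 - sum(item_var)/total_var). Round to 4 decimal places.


alpha = (k/(k-1)) * (1 - sum(s_i^2)/s_total^2)
sum(item variances) = 12.5
k/(k-1) = 5/4 = 1.25
1 - 12.5/38.0 = 1 - 0.328947 = 0.671053
alpha = 1.25 * 0.671053
= 0.8388


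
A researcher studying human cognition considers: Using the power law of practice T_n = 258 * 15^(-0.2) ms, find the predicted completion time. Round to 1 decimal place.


T_n = 258 * 15^(-0.2)
15^(-0.2) = 0.581811
T_n = 258 * 0.581811
= 150.1 ms


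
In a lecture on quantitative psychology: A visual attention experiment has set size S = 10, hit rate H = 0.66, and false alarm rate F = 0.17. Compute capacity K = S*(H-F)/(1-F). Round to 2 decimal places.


K = S * (H - F) / (1 - F)
H - F = 0.49
1 - F = 0.83
K = 10 * 0.49 / 0.83
= 5.90


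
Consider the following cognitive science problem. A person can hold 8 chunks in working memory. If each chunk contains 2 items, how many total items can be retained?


Total items = chunks * items_per_chunk
= 8 * 2
= 16


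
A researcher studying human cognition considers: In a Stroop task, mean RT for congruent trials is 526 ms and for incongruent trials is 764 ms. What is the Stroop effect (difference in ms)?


Stroop effect = RT(incongruent) - RT(congruent)
= 764 - 526
= 238 ms


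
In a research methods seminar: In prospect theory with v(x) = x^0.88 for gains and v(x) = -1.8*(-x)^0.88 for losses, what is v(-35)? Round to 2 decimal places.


Since x = -35 < 0, use v(x) = -lambda*(-x)^alpha
(-x) = 35
35^0.88 = 22.8444
v(-35) = -1.8 * 22.8444
= -41.12


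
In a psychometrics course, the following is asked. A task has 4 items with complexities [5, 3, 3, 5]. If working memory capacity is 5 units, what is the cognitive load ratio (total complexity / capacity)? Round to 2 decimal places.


Total complexity = 5 + 3 + 3 + 5 = 16
Load = total / capacity = 16 / 5
= 3.20


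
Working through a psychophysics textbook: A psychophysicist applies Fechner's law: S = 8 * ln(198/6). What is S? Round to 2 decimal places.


S = 8 * ln(198/6)
I/I0 = 33.0
ln(33.0) = 3.4965
S = 8 * 3.4965
= 27.97


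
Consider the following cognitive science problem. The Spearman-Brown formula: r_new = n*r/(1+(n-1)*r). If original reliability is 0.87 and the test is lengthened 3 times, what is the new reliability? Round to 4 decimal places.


r_new = n*r / (1 + (n-1)*r)
Numerator = 3 * 0.87 = 2.61
Denominator = 1 + 2 * 0.87 = 2.74
r_new = 2.61 / 2.74
= 0.9526


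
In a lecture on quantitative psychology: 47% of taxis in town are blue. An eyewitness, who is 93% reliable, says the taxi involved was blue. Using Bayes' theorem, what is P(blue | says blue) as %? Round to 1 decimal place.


P(blue | says blue) = P(says blue | blue)*P(blue) / [P(says blue | blue)*P(blue) + P(says blue | not blue)*P(not blue)]
Numerator = 0.93 * 0.47 = 0.4371
False identification = 0.07 * 0.53 = 0.0371
P = 0.4371 / (0.4371 + 0.0371)
= 0.4371 / 0.4742
As percentage = 92.2


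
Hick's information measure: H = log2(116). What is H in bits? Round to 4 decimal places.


H = log2(n)
H = log2(116)
= 6.8580


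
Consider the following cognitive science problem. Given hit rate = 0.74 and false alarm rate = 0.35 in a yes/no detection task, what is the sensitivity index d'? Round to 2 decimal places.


d' = z(HR) - z(FAR)
z(0.74) = 0.6433
z(0.35) = -0.3853
d' = 0.6433 - -0.3853
= 1.03


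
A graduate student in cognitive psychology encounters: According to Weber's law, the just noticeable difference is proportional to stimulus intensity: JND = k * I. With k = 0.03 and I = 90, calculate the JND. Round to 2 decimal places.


JND = k * I
JND = 0.03 * 90
= 2.70


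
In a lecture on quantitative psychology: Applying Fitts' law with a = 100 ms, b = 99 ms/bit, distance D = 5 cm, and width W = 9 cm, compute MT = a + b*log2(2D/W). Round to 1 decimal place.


MT = 100 + 99 * log2(2*5/9)
2D/W = 1.111111
log2(1.111111) = 0.152
MT = 100 + 99 * 0.152
= 115.0 ms


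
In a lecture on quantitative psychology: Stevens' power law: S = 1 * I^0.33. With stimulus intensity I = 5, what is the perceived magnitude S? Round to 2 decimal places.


S = 1 * 5^0.33
5^0.33 = 1.7008
S = 1 * 1.7008
= 1.70


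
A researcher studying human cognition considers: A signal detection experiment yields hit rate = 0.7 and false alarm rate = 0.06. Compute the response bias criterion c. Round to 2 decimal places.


c = -0.5 * (z(HR) + z(FAR))
z(0.7) = 0.5244
z(0.06) = -1.5548
c = -0.5 * (0.5244 + -1.5548)
= -0.5 * -1.0304
= 0.52


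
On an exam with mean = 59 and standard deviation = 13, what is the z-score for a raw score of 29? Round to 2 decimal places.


z = (X - mu) / sigma
= (29 - 59) / 13
= -30 / 13
= -2.31


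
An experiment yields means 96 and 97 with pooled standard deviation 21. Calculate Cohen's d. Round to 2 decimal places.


Cohen's d = (M1 - M2) / S_pooled
= (96 - 97) / 21
= -1 / 21
= -0.05


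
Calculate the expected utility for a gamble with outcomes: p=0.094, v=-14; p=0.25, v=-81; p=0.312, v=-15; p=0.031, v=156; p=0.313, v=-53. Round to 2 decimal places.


EU = sum(p_i * v_i)
0.094 * -14 = -1.316
0.25 * -81 = -20.25
0.312 * -15 = -4.68
0.031 * 156 = 4.836
0.313 * -53 = -16.589
EU = -1.316 + -20.25 + -4.68 + 4.836 + -16.589
= -38.00


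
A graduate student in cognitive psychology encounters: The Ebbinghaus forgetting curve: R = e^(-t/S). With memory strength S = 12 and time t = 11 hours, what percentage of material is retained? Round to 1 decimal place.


R = e^(-t/S)
-t/S = -11/12 = -0.916667
R = e^(-0.916667) = 0.39985
Percentage = 0.39985 * 100
= 40.0


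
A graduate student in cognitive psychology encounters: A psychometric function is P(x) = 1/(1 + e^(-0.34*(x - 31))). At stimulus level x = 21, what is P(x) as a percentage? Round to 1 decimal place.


P(x) = 1/(1 + e^(-0.34*(21 - 31)))
Exponent = -0.34 * -10 = 3.4
e^(3.4) = 29.9641
P = 1/(1 + 29.9641) = 0.032295
Percentage = 3.2


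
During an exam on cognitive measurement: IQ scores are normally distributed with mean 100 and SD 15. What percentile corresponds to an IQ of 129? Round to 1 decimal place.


z = (IQ - mean) / SD
z = (129 - 100) / 15 = 1.9333
Percentile = Phi(1.9333) * 100
Phi(1.9333) = 0.9734
= 97.3


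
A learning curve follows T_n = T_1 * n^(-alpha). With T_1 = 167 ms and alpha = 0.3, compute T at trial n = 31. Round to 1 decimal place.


T_n = 167 * 31^(-0.3)
31^(-0.3) = 0.356937
T_n = 167 * 0.356937
= 59.6 ms


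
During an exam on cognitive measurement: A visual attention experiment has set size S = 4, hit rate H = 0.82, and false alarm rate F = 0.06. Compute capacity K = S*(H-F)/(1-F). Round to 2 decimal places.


K = S * (H - F) / (1 - F)
H - F = 0.76
1 - F = 0.94
K = 4 * 0.76 / 0.94
= 3.23


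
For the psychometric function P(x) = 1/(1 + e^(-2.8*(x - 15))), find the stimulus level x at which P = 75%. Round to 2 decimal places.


At P = 0.75: 0.75 = 1/(1 + e^(-k*(x-x0)))
Solving: e^(-k*(x-x0)) = 1/3
x = x0 + ln(3)/k
ln(3) = 1.0986
x = 15 + 1.0986/2.8
= 15 + 0.3924
= 15.39


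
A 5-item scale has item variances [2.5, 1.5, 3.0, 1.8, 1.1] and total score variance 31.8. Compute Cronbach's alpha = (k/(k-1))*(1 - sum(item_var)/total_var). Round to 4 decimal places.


alpha = (k/(k-1)) * (1 - sum(s_i^2)/s_total^2)
sum(item variances) = 9.9
k/(k-1) = 5/4 = 1.25
1 - 9.9/31.8 = 1 - 0.311321 = 0.688679
alpha = 1.25 * 0.688679
= 0.8608


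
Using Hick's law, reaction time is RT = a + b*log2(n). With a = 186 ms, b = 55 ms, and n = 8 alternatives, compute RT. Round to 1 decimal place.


RT = 186 + 55 * log2(8)
log2(8) = 3.0
RT = 186 + 55 * 3.0
= 186 + 165.0
= 351.0 ms


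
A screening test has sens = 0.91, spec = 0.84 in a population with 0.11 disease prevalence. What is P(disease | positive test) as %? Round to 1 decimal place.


PPV = (sens * prev) / (sens * prev + (1-spec) * (1-prev))
Numerator = 0.91 * 0.11 = 0.1001
P(positive and no disease) = (1 - spec) * (1 - prev) = (1 - 0.84) * (1 - 0.11) = 0.1424
Denominator = 0.1001 + 0.1424 = 0.2425
PPV = 0.1001 / 0.2425 = 0.412784
As percentage = 41.3


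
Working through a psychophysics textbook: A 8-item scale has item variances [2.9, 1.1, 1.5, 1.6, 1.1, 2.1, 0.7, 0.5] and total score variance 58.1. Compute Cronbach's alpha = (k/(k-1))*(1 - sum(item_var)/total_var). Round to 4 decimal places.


alpha = (k/(k-1)) * (1 - sum(s_i^2)/s_total^2)
sum(item variances) = 11.5
k/(k-1) = 8/7 = 1.142857
1 - 11.5/58.1 = 1 - 0.197935 = 0.802065
alpha = 1.142857 * 0.802065
= 0.9166


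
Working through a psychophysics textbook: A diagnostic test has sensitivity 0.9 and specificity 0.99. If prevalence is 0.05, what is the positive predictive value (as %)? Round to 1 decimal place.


PPV = (sens * prev) / (sens * prev + (1-spec) * (1-prev))
Numerator = 0.9 * 0.05 = 0.045
P(positive and no disease) = (1 - spec) * (1 - prev) = (1 - 0.99) * (1 - 0.05) = 0.0095
Denominator = 0.045 + 0.0095 = 0.0545
PPV = 0.045 / 0.0545 = 0.825688
As percentage = 82.6


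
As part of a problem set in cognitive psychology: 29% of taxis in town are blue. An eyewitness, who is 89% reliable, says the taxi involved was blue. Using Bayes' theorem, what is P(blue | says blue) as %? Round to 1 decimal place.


P(blue | says blue) = P(says blue | blue)*P(blue) / [P(says blue | blue)*P(blue) + P(says blue | not blue)*P(not blue)]
Numerator = 0.89 * 0.29 = 0.2581
False identification = 0.11 * 0.71 = 0.0781
P = 0.2581 / (0.2581 + 0.0781)
= 0.2581 / 0.3362
As percentage = 76.8


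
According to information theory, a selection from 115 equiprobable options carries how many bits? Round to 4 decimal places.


H = log2(n)
H = log2(115)
= 6.8455


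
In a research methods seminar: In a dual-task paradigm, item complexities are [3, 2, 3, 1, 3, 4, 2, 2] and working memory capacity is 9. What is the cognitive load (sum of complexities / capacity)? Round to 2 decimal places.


Total complexity = 3 + 2 + 3 + 1 + 3 + 4 + 2 + 2 = 20
Load = total / capacity = 20 / 9
= 2.22


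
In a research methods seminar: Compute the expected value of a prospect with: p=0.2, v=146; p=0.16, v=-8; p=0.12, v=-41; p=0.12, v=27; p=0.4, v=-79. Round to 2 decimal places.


EU = sum(p_i * v_i)
0.2 * 146 = 29.2
0.16 * -8 = -1.28
0.12 * -41 = -4.92
0.12 * 27 = 3.24
0.4 * -79 = -31.6
EU = 29.2 + -1.28 + -4.92 + 3.24 + -31.6
= -5.36


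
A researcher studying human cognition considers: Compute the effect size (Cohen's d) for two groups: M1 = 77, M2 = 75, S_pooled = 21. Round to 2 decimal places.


Cohen's d = (M1 - M2) / S_pooled
= (77 - 75) / 21
= 2 / 21
= 0.10


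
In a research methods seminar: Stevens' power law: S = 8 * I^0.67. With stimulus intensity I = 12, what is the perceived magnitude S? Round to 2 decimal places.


S = 8 * 12^0.67
12^0.67 = 5.2851
S = 8 * 5.2851
= 42.28


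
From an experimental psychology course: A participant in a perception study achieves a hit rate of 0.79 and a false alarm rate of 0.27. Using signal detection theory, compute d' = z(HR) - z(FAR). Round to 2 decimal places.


d' = z(HR) - z(FAR)
z(0.79) = 0.8064
z(0.27) = -0.6128
d' = 0.8064 - -0.6128
= 1.42


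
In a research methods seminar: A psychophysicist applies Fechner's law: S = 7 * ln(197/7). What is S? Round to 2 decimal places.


S = 7 * ln(197/7)
I/I0 = 28.142857
ln(28.142857) = 3.3373
S = 7 * 3.3373
= 23.36


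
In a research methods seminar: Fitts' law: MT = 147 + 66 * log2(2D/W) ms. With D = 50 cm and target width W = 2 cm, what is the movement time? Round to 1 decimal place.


MT = 147 + 66 * log2(2*50/2)
2D/W = 50.0
log2(50.0) = 5.6439
MT = 147 + 66 * 5.6439
= 519.5 ms


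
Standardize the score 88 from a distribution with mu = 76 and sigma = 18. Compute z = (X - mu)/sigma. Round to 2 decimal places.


z = (X - mu) / sigma
= (88 - 76) / 18
= 12 / 18
= 0.67


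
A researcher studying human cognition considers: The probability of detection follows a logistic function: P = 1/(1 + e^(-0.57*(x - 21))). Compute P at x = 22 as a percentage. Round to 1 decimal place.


P(x) = 1/(1 + e^(-0.57*(22 - 21)))
Exponent = -0.57 * 1 = -0.57
e^(-0.57) = 0.565525
P = 1/(1 + 0.565525) = 0.638763
Percentage = 63.9


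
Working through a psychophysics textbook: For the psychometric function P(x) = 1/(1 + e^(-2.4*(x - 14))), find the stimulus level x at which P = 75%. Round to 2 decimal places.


At P = 0.75: 0.75 = 1/(1 + e^(-k*(x-x0)))
Solving: e^(-k*(x-x0)) = 1/3
x = x0 + ln(3)/k
ln(3) = 1.0986
x = 14 + 1.0986/2.4
= 14 + 0.4578
= 14.46


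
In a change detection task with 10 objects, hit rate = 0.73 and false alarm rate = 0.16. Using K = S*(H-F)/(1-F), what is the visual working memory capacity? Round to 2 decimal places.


K = S * (H - F) / (1 - F)
H - F = 0.57
1 - F = 0.84
K = 10 * 0.57 / 0.84
= 6.79


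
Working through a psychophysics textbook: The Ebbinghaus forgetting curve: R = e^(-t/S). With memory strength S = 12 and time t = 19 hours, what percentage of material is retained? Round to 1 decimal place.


R = e^(-t/S)
-t/S = -19/12 = -1.583333
R = e^(-1.583333) = 0.20529
Percentage = 0.20529 * 100
= 20.5


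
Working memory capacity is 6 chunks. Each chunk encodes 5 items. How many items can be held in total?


Total items = chunks * items_per_chunk
= 6 * 5
= 30


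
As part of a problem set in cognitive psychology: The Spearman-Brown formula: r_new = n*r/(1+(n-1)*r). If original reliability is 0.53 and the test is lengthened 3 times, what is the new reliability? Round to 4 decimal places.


r_new = n*r / (1 + (n-1)*r)
Numerator = 3 * 0.53 = 1.59
Denominator = 1 + 2 * 0.53 = 2.06
r_new = 1.59 / 2.06
= 0.7718


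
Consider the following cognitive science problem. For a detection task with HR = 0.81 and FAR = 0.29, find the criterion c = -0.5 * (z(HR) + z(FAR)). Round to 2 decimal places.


c = -0.5 * (z(HR) + z(FAR))
z(0.81) = 0.8779
z(0.29) = -0.5534
c = -0.5 * (0.8779 + -0.5534)
= -0.5 * 0.3245
= -0.16


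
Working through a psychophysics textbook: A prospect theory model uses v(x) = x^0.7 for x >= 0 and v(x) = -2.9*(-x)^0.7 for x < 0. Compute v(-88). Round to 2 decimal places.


Since x = -88 < 0, use v(x) = -lambda*(-x)^alpha
(-x) = 88
88^0.7 = 22.9688
v(-88) = -2.9 * 22.9688
= -66.61


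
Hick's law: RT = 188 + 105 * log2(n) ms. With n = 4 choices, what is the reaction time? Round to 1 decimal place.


RT = 188 + 105 * log2(4)
log2(4) = 2.0
RT = 188 + 105 * 2.0
= 188 + 210.0
= 398.0 ms


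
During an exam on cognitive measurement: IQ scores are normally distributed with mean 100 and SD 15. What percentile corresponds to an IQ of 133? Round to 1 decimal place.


z = (IQ - mean) / SD
z = (133 - 100) / 15 = 2.2
Percentile = Phi(2.2) * 100
Phi(2.2) = 0.986097
= 98.6


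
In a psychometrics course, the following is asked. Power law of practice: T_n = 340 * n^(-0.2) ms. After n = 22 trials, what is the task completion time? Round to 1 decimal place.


T_n = 340 * 22^(-0.2)
22^(-0.2) = 0.538909
T_n = 340 * 0.538909
= 183.2 ms


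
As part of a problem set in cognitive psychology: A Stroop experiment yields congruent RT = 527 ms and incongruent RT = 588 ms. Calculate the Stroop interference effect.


Stroop effect = RT(incongruent) - RT(congruent)
= 588 - 527
= 61 ms


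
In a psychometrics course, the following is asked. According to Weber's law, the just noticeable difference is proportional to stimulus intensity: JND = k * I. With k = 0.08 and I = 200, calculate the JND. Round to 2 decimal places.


JND = k * I
JND = 0.08 * 200
= 16.00


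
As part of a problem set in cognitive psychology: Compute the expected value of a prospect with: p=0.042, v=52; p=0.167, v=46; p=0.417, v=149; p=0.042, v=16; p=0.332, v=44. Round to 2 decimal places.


EU = sum(p_i * v_i)
0.042 * 52 = 2.184
0.167 * 46 = 7.682
0.417 * 149 = 62.133
0.042 * 16 = 0.672
0.332 * 44 = 14.608
EU = 2.184 + 7.682 + 62.133 + 0.672 + 14.608
= 87.28


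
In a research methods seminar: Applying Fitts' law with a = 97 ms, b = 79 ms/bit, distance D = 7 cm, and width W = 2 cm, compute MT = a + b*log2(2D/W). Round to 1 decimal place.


MT = 97 + 79 * log2(2*7/2)
2D/W = 7.0
log2(7.0) = 2.8074
MT = 97 + 79 * 2.8074
= 318.8 ms


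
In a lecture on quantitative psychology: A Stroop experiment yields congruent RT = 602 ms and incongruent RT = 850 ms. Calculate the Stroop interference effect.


Stroop effect = RT(incongruent) - RT(congruent)
= 850 - 602
= 248 ms


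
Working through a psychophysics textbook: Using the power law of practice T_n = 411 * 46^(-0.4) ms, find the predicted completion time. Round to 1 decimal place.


T_n = 411 * 46^(-0.4)
46^(-0.4) = 0.216221
T_n = 411 * 0.216221
= 88.9 ms


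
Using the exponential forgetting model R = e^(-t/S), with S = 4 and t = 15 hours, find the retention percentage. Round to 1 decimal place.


R = e^(-t/S)
-t/S = -15/4 = -3.75
R = e^(-3.75) = 0.023518
Percentage = 0.023518 * 100
= 2.4


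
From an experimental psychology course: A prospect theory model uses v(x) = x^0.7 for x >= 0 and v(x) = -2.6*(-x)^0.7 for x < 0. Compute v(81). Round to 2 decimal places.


Since x = 81 >= 0, use v(x) = x^0.7
81^0.7 = 21.674
v(81) = 21.67


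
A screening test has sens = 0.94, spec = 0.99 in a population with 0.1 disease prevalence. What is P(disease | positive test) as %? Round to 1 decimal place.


PPV = (sens * prev) / (sens * prev + (1-spec) * (1-prev))
Numerator = 0.94 * 0.1 = 0.094
P(positive and no disease) = (1 - spec) * (1 - prev) = (1 - 0.99) * (1 - 0.1) = 0.009
Denominator = 0.094 + 0.009 = 0.103
PPV = 0.094 / 0.103 = 0.912621
As percentage = 91.3


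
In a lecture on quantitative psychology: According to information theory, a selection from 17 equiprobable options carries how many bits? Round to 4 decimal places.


H = log2(n)
H = log2(17)
= 4.0875


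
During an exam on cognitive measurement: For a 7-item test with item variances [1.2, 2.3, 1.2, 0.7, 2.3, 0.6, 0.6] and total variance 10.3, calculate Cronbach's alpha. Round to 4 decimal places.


alpha = (k/(k-1)) * (1 - sum(s_i^2)/s_total^2)
sum(item variances) = 8.9
k/(k-1) = 7/6 = 1.166667
1 - 8.9/10.3 = 1 - 0.864078 = 0.135922
alpha = 1.166667 * 0.135922
= 0.1586


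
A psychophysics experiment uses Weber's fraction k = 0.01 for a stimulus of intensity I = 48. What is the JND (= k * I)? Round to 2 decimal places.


JND = k * I
JND = 0.01 * 48
= 0.48


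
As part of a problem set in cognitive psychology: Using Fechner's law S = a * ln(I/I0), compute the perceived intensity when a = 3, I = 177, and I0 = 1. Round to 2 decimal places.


S = 3 * ln(177/1)
I/I0 = 177.0
ln(177.0) = 5.1761
S = 3 * 5.1761
= 15.53


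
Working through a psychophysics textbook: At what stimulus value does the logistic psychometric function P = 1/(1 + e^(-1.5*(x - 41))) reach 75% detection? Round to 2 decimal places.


At P = 0.75: 0.75 = 1/(1 + e^(-k*(x-x0)))
Solving: e^(-k*(x-x0)) = 1/3
x = x0 + ln(3)/k
ln(3) = 1.0986
x = 41 + 1.0986/1.5
= 41 + 0.7324
= 41.73


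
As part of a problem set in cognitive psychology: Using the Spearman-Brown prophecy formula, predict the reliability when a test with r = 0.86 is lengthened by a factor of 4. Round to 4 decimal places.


r_new = n*r / (1 + (n-1)*r)
Numerator = 4 * 0.86 = 3.44
Denominator = 1 + 3 * 0.86 = 3.58
r_new = 3.44 / 3.58
= 0.9609


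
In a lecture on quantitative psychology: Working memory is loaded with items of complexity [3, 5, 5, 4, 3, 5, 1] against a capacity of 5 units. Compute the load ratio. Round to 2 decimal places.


Total complexity = 3 + 5 + 5 + 4 + 3 + 5 + 1 = 26
Load = total / capacity = 26 / 5
= 5.20


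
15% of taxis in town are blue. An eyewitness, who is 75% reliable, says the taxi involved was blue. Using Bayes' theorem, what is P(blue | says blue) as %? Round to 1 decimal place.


P(blue | says blue) = P(says blue | blue)*P(blue) / [P(says blue | blue)*P(blue) + P(says blue | not blue)*P(not blue)]
Numerator = 0.75 * 0.15 = 0.1125
False identification = 0.25 * 0.85 = 0.2125
P = 0.1125 / (0.1125 + 0.2125)
= 0.1125 / 0.325
As percentage = 34.6


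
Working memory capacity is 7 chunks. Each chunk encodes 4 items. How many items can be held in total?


Total items = chunks * items_per_chunk
= 7 * 4
= 28


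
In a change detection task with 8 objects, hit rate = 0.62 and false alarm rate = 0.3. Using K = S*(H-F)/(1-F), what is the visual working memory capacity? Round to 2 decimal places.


K = S * (H - F) / (1 - F)
H - F = 0.32
1 - F = 0.7
K = 8 * 0.32 / 0.7
= 3.66


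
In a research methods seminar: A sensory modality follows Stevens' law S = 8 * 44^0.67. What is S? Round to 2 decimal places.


S = 8 * 44^0.67
44^0.67 = 12.6216
S = 8 * 12.6216
= 100.97


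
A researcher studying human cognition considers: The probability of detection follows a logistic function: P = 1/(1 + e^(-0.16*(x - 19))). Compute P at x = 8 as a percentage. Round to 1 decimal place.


P(x) = 1/(1 + e^(-0.16*(8 - 19)))
Exponent = -0.16 * -11 = 1.76
e^(1.76) = 5.812437
P = 1/(1 + 5.812437) = 0.14679
Percentage = 14.7


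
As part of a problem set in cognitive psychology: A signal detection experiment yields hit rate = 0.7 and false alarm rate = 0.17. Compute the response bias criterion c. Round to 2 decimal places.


c = -0.5 * (z(HR) + z(FAR))
z(0.7) = 0.5244
z(0.17) = -0.9542
c = -0.5 * (0.5244 + -0.9542)
= -0.5 * -0.4298
= 0.21


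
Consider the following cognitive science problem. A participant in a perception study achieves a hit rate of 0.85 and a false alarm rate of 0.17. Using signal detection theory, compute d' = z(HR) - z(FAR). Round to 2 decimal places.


d' = z(HR) - z(FAR)
z(0.85) = 1.0364
z(0.17) = -0.9542
d' = 1.0364 - -0.9542
= 1.99


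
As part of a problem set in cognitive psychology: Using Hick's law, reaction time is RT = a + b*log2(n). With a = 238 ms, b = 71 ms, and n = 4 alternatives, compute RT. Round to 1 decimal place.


RT = 238 + 71 * log2(4)
log2(4) = 2.0
RT = 238 + 71 * 2.0
= 238 + 142.0
= 380.0 ms


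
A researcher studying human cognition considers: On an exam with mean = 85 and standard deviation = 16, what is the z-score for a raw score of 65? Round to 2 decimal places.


z = (X - mu) / sigma
= (65 - 85) / 16
= -20 / 16
= -1.25


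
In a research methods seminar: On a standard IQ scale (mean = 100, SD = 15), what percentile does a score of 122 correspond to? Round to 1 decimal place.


z = (IQ - mean) / SD
z = (122 - 100) / 15 = 1.4667
Percentile = Phi(1.4667) * 100
Phi(1.4667) = 0.928771
= 92.9


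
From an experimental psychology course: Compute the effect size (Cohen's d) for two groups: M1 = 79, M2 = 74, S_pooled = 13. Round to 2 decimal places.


Cohen's d = (M1 - M2) / S_pooled
= (79 - 74) / 13
= 5 / 13
= 0.38


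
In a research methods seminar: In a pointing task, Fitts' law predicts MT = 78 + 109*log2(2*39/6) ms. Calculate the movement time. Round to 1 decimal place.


MT = 78 + 109 * log2(2*39/6)
2D/W = 13.0
log2(13.0) = 3.7004
MT = 78 + 109 * 3.7004
= 481.3 ms


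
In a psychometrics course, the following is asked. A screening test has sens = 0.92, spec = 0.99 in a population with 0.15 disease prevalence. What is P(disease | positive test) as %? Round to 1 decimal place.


PPV = (sens * prev) / (sens * prev + (1-spec) * (1-prev))
Numerator = 0.92 * 0.15 = 0.138
P(positive and no disease) = (1 - spec) * (1 - prev) = (1 - 0.99) * (1 - 0.15) = 0.0085
Denominator = 0.138 + 0.0085 = 0.1465
PPV = 0.138 / 0.1465 = 0.94198
As percentage = 94.2


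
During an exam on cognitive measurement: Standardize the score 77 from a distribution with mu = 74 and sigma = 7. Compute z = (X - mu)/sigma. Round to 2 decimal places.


z = (X - mu) / sigma
= (77 - 74) / 7
= 3 / 7
= 0.43


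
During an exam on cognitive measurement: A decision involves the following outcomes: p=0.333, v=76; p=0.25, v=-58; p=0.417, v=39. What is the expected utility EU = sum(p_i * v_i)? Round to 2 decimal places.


EU = sum(p_i * v_i)
0.333 * 76 = 25.308
0.25 * -58 = -14.5
0.417 * 39 = 16.263
EU = 25.308 + -14.5 + 16.263
= 27.07


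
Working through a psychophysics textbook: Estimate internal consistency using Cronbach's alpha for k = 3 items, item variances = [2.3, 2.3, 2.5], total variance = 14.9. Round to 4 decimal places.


alpha = (k/(k-1)) * (1 - sum(s_i^2)/s_total^2)
sum(item variances) = 7.1
k/(k-1) = 3/2 = 1.5
1 - 7.1/14.9 = 1 - 0.47651 = 0.52349
alpha = 1.5 * 0.52349
= 0.7852


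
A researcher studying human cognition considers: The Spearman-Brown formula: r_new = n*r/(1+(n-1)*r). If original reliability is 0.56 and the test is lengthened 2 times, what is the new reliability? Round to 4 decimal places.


r_new = n*r / (1 + (n-1)*r)
Numerator = 2 * 0.56 = 1.12
Denominator = 1 + 1 * 0.56 = 1.56
r_new = 1.12 / 1.56
= 0.7179


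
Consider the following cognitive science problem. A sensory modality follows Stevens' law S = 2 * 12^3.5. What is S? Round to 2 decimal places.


S = 2 * 12^3.5
12^3.5 = 5985.9676
S = 2 * 5985.9676
= 11971.94


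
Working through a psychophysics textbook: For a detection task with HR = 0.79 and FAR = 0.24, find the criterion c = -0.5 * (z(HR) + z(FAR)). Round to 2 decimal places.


c = -0.5 * (z(HR) + z(FAR))
z(0.79) = 0.8064
z(0.24) = -0.7063
c = -0.5 * (0.8064 + -0.7063)
= -0.5 * 0.1001
= -0.05


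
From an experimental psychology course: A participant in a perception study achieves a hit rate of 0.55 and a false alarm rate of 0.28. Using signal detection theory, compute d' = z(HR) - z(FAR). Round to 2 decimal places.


d' = z(HR) - z(FAR)
z(0.55) = 0.1257
z(0.28) = -0.5828
d' = 0.1257 - -0.5828
= 0.71


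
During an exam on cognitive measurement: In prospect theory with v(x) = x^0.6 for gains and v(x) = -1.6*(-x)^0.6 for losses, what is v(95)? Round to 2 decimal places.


Since x = 95 >= 0, use v(x) = x^0.6
95^0.6 = 15.3686
v(95) = 15.37


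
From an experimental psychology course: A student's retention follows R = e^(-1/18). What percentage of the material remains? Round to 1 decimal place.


R = e^(-t/S)
-t/S = -1/18 = -0.055556
R = e^(-0.055556) = 0.945959
Percentage = 0.945959 * 100
= 94.6


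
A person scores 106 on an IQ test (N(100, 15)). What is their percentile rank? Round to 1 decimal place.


z = (IQ - mean) / SD
z = (106 - 100) / 15 = 0.4
Percentile = Phi(0.4) * 100
Phi(0.4) = 0.655422
= 65.5


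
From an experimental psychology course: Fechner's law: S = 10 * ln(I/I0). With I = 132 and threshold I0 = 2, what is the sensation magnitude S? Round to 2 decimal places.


S = 10 * ln(132/2)
I/I0 = 66.0
ln(66.0) = 4.1897
S = 10 * 4.1897
= 41.90


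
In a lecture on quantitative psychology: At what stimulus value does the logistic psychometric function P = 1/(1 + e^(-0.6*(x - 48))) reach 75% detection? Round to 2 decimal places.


At P = 0.75: 0.75 = 1/(1 + e^(-k*(x-x0)))
Solving: e^(-k*(x-x0)) = 1/3
x = x0 + ln(3)/k
ln(3) = 1.0986
x = 48 + 1.0986/0.6
= 48 + 1.831
= 49.83


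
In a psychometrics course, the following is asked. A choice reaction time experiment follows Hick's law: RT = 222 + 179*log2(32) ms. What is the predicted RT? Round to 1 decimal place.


RT = 222 + 179 * log2(32)
log2(32) = 5.0
RT = 222 + 179 * 5.0
= 222 + 895.0
= 1117.0 ms


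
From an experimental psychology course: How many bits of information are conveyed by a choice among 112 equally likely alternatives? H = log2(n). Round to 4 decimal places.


H = log2(n)
H = log2(112)
= 6.8074


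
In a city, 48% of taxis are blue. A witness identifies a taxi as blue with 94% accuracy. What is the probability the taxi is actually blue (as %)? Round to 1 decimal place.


P(blue | says blue) = P(says blue | blue)*P(blue) / [P(says blue | blue)*P(blue) + P(says blue | not blue)*P(not blue)]
Numerator = 0.94 * 0.48 = 0.4512
False identification = 0.06 * 0.52 = 0.0312
P = 0.4512 / (0.4512 + 0.0312)
= 0.4512 / 0.4824
As percentage = 93.5


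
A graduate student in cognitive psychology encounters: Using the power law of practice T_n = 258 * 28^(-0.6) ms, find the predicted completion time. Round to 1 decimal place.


T_n = 258 * 28^(-0.6)
28^(-0.6) = 0.135427
T_n = 258 * 0.135427
= 34.9 ms


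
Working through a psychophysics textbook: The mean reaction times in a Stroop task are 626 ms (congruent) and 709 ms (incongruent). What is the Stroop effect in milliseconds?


Stroop effect = RT(incongruent) - RT(congruent)
= 709 - 626
= 83 ms


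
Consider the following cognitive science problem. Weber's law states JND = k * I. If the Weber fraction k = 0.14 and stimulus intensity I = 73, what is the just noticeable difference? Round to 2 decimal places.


JND = k * I
JND = 0.14 * 73
= 10.22


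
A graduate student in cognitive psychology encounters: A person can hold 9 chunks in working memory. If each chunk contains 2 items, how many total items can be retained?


Total items = chunks * items_per_chunk
= 9 * 2
= 18


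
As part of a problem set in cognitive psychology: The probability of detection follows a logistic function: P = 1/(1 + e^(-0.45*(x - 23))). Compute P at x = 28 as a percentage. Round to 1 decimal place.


P(x) = 1/(1 + e^(-0.45*(28 - 23)))
Exponent = -0.45 * 5 = -2.25
e^(-2.25) = 0.105399
P = 1/(1 + 0.105399) = 0.904651
Percentage = 90.5


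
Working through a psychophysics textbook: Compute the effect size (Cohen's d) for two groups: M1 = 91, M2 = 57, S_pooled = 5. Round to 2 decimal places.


Cohen's d = (M1 - M2) / S_pooled
= (91 - 57) / 5
= 34 / 5
= 6.80


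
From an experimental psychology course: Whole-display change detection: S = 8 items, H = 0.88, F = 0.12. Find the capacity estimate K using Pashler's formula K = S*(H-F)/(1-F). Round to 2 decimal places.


K = S * (H - F) / (1 - F)
H - F = 0.76
1 - F = 0.88
K = 8 * 0.76 / 0.88
= 6.91


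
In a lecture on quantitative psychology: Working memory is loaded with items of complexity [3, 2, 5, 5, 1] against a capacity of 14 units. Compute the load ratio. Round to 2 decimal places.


Total complexity = 3 + 2 + 5 + 5 + 1 = 16
Load = total / capacity = 16 / 14
= 1.14


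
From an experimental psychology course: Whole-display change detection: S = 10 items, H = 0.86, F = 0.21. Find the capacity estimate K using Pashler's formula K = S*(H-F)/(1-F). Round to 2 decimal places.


K = S * (H - F) / (1 - F)
H - F = 0.65
1 - F = 0.79
K = 10 * 0.65 / 0.79
= 8.23


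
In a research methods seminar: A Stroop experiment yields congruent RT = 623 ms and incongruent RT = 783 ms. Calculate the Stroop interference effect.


Stroop effect = RT(incongruent) - RT(congruent)
= 783 - 623
= 160 ms


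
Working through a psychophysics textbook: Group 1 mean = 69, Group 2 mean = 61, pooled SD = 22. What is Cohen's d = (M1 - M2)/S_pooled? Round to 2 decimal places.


Cohen's d = (M1 - M2) / S_pooled
= (69 - 61) / 22
= 8 / 22
= 0.36


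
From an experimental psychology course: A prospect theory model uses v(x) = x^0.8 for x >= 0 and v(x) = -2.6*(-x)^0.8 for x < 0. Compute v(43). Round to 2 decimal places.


Since x = 43 >= 0, use v(x) = x^0.8
43^0.8 = 20.2663
v(43) = 20.27


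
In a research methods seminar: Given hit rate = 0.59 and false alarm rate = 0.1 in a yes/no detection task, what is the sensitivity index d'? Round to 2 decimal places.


d' = z(HR) - z(FAR)
z(0.59) = 0.2275
z(0.1) = -1.2816
d' = 0.2275 - -1.2816
= 1.51


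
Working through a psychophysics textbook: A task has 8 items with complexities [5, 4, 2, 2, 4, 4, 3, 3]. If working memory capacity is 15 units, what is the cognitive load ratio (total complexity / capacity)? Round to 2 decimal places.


Total complexity = 5 + 4 + 2 + 2 + 4 + 4 + 3 + 3 = 27
Load = total / capacity = 27 / 15
= 1.80


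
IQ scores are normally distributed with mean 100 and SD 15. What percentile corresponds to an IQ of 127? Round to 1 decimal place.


z = (IQ - mean) / SD
z = (127 - 100) / 15 = 1.8
Percentile = Phi(1.8) * 100
Phi(1.8) = 0.96407
= 96.4


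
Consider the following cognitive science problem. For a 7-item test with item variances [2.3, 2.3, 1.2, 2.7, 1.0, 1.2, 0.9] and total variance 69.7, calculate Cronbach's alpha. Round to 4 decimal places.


alpha = (k/(k-1)) * (1 - sum(s_i^2)/s_total^2)
sum(item variances) = 11.6
k/(k-1) = 7/6 = 1.166667
1 - 11.6/69.7 = 1 - 0.166428 = 0.833572
alpha = 1.166667 * 0.833572
= 0.9725


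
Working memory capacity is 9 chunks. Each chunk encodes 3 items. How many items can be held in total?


Total items = chunks * items_per_chunk
= 9 * 3
= 27


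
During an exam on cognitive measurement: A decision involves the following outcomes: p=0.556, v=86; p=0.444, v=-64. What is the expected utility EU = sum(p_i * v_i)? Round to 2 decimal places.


EU = sum(p_i * v_i)
0.556 * 86 = 47.816
0.444 * -64 = -28.416
EU = 47.816 + -28.416
= 19.40


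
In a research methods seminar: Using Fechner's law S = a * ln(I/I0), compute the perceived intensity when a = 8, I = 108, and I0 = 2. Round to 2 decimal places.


S = 8 * ln(108/2)
I/I0 = 54.0
ln(54.0) = 3.989
S = 8 * 3.989
= 31.91


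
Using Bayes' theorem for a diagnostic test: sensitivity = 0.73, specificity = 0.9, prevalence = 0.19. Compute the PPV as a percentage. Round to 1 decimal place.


PPV = (sens * prev) / (sens * prev + (1-spec) * (1-prev))
Numerator = 0.73 * 0.19 = 0.1387
P(positive and no disease) = (1 - spec) * (1 - prev) = (1 - 0.9) * (1 - 0.19) = 0.081
Denominator = 0.1387 + 0.081 = 0.2197
PPV = 0.1387 / 0.2197 = 0.631315
As percentage = 63.1
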